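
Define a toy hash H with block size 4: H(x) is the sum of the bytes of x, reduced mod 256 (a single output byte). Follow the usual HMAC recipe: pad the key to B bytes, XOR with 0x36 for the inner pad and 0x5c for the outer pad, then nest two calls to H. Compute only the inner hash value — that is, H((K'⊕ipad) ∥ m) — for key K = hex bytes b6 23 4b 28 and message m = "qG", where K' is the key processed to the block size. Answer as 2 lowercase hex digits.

Key hex bytes b6 23 4b 28 is exactly B = 4 bytes: K' = b6 23 4b 28.
K' ⊕ ipad = 80 15 7d 1e.
Inner input = 80 15 7d 1e ∥ 71 47.
Inner hash: sum = 128+21+125+30+113+71 = 488; mod 256 = 232 → e8.

e8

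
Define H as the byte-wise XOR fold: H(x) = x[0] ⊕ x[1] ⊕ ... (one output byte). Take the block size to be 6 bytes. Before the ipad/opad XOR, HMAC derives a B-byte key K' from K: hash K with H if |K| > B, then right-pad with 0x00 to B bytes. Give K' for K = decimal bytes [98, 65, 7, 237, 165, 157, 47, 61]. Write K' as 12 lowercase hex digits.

e30000000000

|K| = 8 > B = 6, so first hash the key.
H(K): XOR 62⊕41⊕07⊕ed⊕a5⊕9d⊕2f⊕3d = e3.
Zero-pad H(K) = e3 to 6 bytes: K' = e3 00 00 00 00 00.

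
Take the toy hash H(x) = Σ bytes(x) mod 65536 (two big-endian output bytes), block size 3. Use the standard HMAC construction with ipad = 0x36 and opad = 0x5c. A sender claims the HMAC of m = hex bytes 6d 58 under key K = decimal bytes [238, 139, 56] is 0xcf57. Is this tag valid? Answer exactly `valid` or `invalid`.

Key decimal bytes [238, 139, 56] = ee 8b 38 is exactly B = 3 bytes: K' = ee 8b 38.
K' ⊕ ipad = d8 bd 0e; K' ⊕ opad = b2 d7 64.
Inner hash: sum = 216+189+14+109+88 = 616 → 02 68.
Outer hash (recomputed tag): sum = 178+215+100+2+104 = 599 → 02 57.
Recomputed tag = 0257; claimed = cf57 → mismatch.

invalid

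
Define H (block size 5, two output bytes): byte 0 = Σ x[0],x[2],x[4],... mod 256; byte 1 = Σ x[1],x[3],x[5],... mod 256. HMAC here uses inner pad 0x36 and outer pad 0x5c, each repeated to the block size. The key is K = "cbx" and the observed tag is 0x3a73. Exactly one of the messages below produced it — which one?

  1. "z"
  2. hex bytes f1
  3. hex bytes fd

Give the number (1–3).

2

Key "cbx" = 63 62 78 is 3 bytes ≤ B = 5; zero-pad to 5 bytes: K' = 63 62 78 00 00.
K' ⊕ ipad = 55 54 4e 36 36; K' ⊕ opad = 3f 3e 24 5c 5c.
m1: inner = H(55 54 4e 36 36 7a) = d9 04; tag = H(3f 3e 24 5c 5c d9 04) = c373
m2: inner = H(55 54 4e 36 36 f1) = d9 7b; tag = H(3f 3e 24 5c 5c d9 7b) = 3a73 ← matches
m3: inner = H(55 54 4e 36 36 fd) = d9 87; tag = H(3f 3e 24 5c 5c d9 87) = 4673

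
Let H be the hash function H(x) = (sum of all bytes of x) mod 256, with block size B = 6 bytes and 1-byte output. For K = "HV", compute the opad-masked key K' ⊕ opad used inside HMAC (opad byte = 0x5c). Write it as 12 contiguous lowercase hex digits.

140a5c5c5c5c

Key "HV" = 48 56 is 2 bytes ≤ B = 6; zero-pad to 6 bytes: K' = 48 56 00 00 00 00.
XOR each byte with 0x5c: 48⊕5c=14, 56⊕5c=0a, 00⊕5c=5c, 00⊕5c=5c, 00⊕5c=5c, 00⊕5c=5c.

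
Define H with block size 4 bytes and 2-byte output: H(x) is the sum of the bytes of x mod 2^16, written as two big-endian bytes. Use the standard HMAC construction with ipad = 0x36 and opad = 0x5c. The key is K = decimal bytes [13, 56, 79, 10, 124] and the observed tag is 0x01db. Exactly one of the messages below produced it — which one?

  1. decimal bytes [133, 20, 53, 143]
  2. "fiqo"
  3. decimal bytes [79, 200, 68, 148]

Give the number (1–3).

Key decimal bytes [13, 56, 79, 10, 124] = 0d 38 4f 0a 7c is 5 bytes > B = 4, so hash it first: H(key) = 01 1a, then zero-pad to 4 bytes: K' = 01 1a 00 00.
K' ⊕ ipad = 37 2c 36 36; K' ⊕ opad = 5d 46 5c 5c.
m1: inner = H(37 2c 36 36 85 14 35 8f) = 02 2c; tag = H(5d 46 5c 5c 02 2c) = 0189
m2: inner = H(37 2c 36 36 66 69 71 6f) = 02 7e; tag = H(5d 46 5c 5c 02 7e) = 01db ← matches
m3: inner = H(37 2c 36 36 4f c8 44 94) = 02 be; tag = H(5d 46 5c 5c 02 be) = 021b

2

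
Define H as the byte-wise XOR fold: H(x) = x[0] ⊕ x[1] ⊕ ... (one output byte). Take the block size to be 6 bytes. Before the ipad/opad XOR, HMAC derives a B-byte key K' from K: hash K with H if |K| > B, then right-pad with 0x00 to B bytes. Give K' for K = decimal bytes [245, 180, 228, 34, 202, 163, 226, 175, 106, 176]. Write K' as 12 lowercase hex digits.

790000000000

|K| = 10 > B = 6, so first hash the key.
H(K): XOR f5⊕b4⊕e4⊕22⊕ca⊕a3⊕e2⊕af⊕6a⊕b0 = 79.
Zero-pad H(K) = 79 to 6 bytes: K' = 79 00 00 00 00 00.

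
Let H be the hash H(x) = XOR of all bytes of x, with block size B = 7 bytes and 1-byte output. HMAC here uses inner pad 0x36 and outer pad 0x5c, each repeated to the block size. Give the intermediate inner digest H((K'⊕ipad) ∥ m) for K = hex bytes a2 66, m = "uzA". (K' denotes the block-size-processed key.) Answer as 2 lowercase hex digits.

bc

Key hex bytes a2 66 is 2 bytes ≤ B = 7; zero-pad to 7 bytes: K' = a2 66 00 00 00 00 00.
K' ⊕ ipad = 94 50 36 36 36 36 36.
Inner input = 94 50 36 36 36 36 36 ∥ 75 7a 41.
Inner hash: XOR 94⊕50⊕36⊕36⊕36⊕36⊕36⊕75⊕7a⊕41 = bc.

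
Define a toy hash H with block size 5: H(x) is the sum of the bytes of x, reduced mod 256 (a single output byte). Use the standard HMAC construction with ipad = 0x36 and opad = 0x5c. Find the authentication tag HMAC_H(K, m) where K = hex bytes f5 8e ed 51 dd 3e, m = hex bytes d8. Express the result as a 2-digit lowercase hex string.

Key hex bytes f5 8e ed 51 dd 3e is 6 bytes > B = 5, so hash it first: H(key) = dc, then zero-pad to 5 bytes: K' = dc 00 00 00 00.
K' ⊕ ipad = ea 36 36 36 36.  K' ⊕ opad = 80 5c 5c 5c 5c.
Inner input = (K'⊕ipad) ∥ m = ea 36 36 36 36 ∥ d8.
Inner hash: sum = 234+54+54+54+54+216 = 666; mod 256 = 154 → 9a.
Outer input = (K'⊕opad) ∥ inner = 80 5c 5c 5c 5c ∥ 9a.
Outer hash (tag): sum = 128+92+92+92+92+154 = 650; mod 256 = 138 → 8a.

8a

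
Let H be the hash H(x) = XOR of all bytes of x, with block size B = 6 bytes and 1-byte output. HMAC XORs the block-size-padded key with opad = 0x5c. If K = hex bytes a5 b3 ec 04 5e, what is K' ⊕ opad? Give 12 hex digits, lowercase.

f9efb058025c

Key hex bytes a5 b3 ec 04 5e is 5 bytes ≤ B = 6; zero-pad to 6 bytes: K' = a5 b3 ec 04 5e 00.
XOR each byte with 0x5c: a5⊕5c=f9, b3⊕5c=ef, ec⊕5c=b0, 04⊕5c=58, 5e⊕5c=02, 00⊕5c=5c.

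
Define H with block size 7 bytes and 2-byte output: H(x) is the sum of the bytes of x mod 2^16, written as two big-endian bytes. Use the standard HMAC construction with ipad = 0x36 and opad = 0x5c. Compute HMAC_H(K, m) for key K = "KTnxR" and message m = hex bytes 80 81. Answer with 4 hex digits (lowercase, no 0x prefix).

Key "KTnxR" = 4b 54 6e 78 52 is 5 bytes ≤ B = 7; zero-pad to 7 bytes: K' = 4b 54 6e 78 52 00 00.
K' ⊕ ipad = 7d 62 58 4e 64 36 36.  K' ⊕ opad = 17 08 32 24 0e 5c 5c.
Inner input = (K'⊕ipad) ∥ m = 7d 62 58 4e 64 36 36 ∥ 80 81.
Inner hash: sum = 125+98+88+78+100+54+54+128+129 = 854 → 03 56.
Outer input = (K'⊕opad) ∥ inner = 17 08 32 24 0e 5c 5c ∥ 03 56.
Outer hash (tag): sum = 23+8+50+36+14+92+92+3+86 = 404 → 01 94.

0194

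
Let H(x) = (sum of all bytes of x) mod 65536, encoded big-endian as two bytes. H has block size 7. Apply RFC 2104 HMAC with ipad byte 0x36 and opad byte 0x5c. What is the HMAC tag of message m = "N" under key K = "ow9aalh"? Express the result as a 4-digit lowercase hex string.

Key "ow9aalh" = 6f 77 39 61 61 6c 68 is exactly B = 7 bytes: K' = 6f 77 39 61 61 6c 68.
K' ⊕ ipad = 59 41 0f 57 57 5a 5e.  K' ⊕ opad = 33 2b 65 3d 3d 30 34.
Inner input = (K'⊕ipad) ∥ m = 59 41 0f 57 57 5a 5e ∥ 4e.
Inner hash: sum = 89+65+15+87+87+90+94+78 = 605 → 02 5d.
Outer input = (K'⊕opad) ∥ inner = 33 2b 65 3d 3d 30 34 ∥ 02 5d.
Outer hash (tag): sum = 51+43+101+61+61+48+52+2+93 = 512 → 02 00.

0200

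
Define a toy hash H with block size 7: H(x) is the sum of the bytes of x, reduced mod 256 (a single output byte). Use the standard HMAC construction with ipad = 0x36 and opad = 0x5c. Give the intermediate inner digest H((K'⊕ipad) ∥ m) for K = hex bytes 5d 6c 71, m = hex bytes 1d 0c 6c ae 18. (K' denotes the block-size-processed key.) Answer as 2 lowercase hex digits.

3f

Key hex bytes 5d 6c 71 is 3 bytes ≤ B = 7; zero-pad to 7 bytes: K' = 5d 6c 71 00 00 00 00.
K' ⊕ ipad = 6b 5a 47 36 36 36 36.
Inner input = 6b 5a 47 36 36 36 36 ∥ 1d 0c 6c ae 18.
Inner hash: sum = 107+90+71+54+54+54+54+29+12+108+174+24 = 831; mod 256 = 63 → 3f.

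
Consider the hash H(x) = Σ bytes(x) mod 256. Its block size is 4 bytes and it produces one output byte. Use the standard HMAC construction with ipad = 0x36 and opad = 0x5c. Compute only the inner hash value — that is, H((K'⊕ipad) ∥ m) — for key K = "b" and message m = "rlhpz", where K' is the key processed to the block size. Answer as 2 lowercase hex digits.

26

Key "b" = 62 is 1 byte ≤ B = 4; zero-pad to 4 bytes: K' = 62 00 00 00.
K' ⊕ ipad = 54 36 36 36.
Inner input = 54 36 36 36 ∥ 72 6c 68 70 7a.
Inner hash: sum = 84+54+54+54+114+108+104+112+122 = 806; mod 256 = 38 → 26.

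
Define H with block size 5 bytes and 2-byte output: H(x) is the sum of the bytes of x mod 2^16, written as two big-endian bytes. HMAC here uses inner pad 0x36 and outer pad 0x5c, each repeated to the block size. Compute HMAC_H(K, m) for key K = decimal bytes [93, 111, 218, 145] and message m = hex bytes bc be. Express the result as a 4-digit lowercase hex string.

Key decimal bytes [93, 111, 218, 145] = 5d 6f da 91 is 4 bytes ≤ B = 5; zero-pad to 5 bytes: K' = 5d 6f da 91 00.
K' ⊕ ipad = 6b 59 ec a7 36.  K' ⊕ opad = 01 33 86 cd 5c.
Inner input = (K'⊕ipad) ∥ m = 6b 59 ec a7 36 ∥ bc be.
Inner hash: sum = 107+89+236+167+54+188+190 = 1031 → 04 07.
Outer input = (K'⊕opad) ∥ inner = 01 33 86 cd 5c ∥ 04 07.
Outer hash (tag): sum = 1+51+134+205+92+4+7 = 494 → 01 ee.

01ee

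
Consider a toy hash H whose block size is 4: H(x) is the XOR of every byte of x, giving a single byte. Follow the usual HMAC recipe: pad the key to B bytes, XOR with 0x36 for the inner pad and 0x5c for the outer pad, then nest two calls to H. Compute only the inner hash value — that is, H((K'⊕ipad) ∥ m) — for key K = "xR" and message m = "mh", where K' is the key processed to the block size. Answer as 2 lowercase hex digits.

Key "xR" = 78 52 is 2 bytes ≤ B = 4; zero-pad to 4 bytes: K' = 78 52 00 00.
K' ⊕ ipad = 4e 64 36 36.
Inner input = 4e 64 36 36 ∥ 6d 68.
Inner hash: XOR 4e⊕64⊕36⊕36⊕6d⊕68 = 2f.

2f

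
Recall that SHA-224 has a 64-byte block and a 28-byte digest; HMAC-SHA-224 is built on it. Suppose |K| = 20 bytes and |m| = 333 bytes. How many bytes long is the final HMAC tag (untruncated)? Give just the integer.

28

The tag is one SHA-224 digest: 28 bytes.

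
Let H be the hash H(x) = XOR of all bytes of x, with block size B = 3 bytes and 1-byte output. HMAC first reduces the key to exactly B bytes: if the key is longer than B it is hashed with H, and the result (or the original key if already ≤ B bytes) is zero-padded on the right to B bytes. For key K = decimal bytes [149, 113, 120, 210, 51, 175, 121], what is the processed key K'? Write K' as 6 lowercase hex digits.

ab0000

|K| = 7 > B = 3, so first hash the key.
H(K): XOR 95⊕71⊕78⊕d2⊕33⊕af⊕79 = ab.
Zero-pad H(K) = ab to 3 bytes: K' = ab 00 00.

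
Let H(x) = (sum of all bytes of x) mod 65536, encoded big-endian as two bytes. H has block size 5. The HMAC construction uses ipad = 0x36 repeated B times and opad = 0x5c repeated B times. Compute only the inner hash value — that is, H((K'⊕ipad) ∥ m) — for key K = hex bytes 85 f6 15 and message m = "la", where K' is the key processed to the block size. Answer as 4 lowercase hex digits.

02cf

Key hex bytes 85 f6 15 is 3 bytes ≤ B = 5; zero-pad to 5 bytes: K' = 85 f6 15 00 00.
K' ⊕ ipad = b3 c0 23 36 36.
Inner input = b3 c0 23 36 36 ∥ 6c 61.
Inner hash: sum = 179+192+35+54+54+108+97 = 719 → 02 cf.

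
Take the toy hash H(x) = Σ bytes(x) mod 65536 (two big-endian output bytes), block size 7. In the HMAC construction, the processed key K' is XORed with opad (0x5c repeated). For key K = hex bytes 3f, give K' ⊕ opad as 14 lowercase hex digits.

Key hex bytes 3f is 1 byte ≤ B = 7; zero-pad to 7 bytes: K' = 3f 00 00 00 00 00 00.
XOR each byte with 0x5c: 3f⊕5c=63, 00⊕5c=5c, 00⊕5c=5c, 00⊕5c=5c, 00⊕5c=5c, 00⊕5c=5c, 00⊕5c=5c.

635c5c5c5c5c5c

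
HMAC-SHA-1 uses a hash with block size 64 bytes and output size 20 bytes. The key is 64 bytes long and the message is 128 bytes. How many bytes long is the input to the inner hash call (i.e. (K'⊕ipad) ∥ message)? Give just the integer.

Key is 64 ≤ 64 bytes, zero-padded: |K'| = 64.
Inner input = (K'⊕ipad) ∥ m → 64 + 128 = 192 bytes.

192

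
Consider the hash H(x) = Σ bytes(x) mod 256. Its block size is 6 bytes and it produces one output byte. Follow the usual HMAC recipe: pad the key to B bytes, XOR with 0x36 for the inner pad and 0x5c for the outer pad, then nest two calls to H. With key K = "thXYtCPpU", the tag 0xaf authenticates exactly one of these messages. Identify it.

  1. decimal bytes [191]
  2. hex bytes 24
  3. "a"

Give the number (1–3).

Key "thXYtCPpU" = 74 68 58 59 74 43 50 70 55 is 9 bytes > B = 6, so hash it first: H(key) = 59, then zero-pad to 6 bytes: K' = 59 00 00 00 00 00.
K' ⊕ ipad = 6f 36 36 36 36 36; K' ⊕ opad = 05 5c 5c 5c 5c 5c.
m1: inner = H(6f 36 36 36 36 36 bf) = 3c; tag = H(05 5c 5c 5c 5c 5c 3c) = 0d
m2: inner = H(6f 36 36 36 36 36 24) = a1; tag = H(05 5c 5c 5c 5c 5c a1) = 72
m3: inner = H(6f 36 36 36 36 36 61) = de; tag = H(05 5c 5c 5c 5c 5c de) = af ← matches

3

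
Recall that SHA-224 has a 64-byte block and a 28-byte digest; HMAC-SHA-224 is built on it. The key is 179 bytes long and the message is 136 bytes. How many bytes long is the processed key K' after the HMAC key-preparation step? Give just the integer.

64

Key is 179 > 64 bytes, so it is hashed to 28 bytes then zero-padded to 64: |K'| = 64.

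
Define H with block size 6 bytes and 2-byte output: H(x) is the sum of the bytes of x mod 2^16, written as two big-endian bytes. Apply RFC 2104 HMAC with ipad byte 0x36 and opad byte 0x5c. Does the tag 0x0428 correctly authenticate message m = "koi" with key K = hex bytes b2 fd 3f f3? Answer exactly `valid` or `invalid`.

valid

Key hex bytes b2 fd 3f f3 is 4 bytes ≤ B = 6; zero-pad to 6 bytes: K' = b2 fd 3f f3 00 00.
K' ⊕ ipad = 84 cb 09 c5 36 36; K' ⊕ opad = ee a1 63 af 5c 5c.
Inner hash: sum = 132+203+9+197+54+54+107+111+105 = 972 → 03 cc.
Outer hash (recomputed tag): sum = 238+161+99+175+92+92+3+204 = 1064 → 04 28.
Recomputed tag = 0428; claimed = 0428 → match.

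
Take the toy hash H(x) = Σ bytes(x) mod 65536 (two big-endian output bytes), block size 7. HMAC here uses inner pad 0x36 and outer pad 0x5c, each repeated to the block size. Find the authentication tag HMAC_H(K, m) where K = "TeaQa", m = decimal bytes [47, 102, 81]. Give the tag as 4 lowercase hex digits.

Key "TeaQa" = 54 65 61 51 61 is 5 bytes ≤ B = 7; zero-pad to 7 bytes: K' = 54 65 61 51 61 00 00.
K' ⊕ ipad = 62 53 57 67 57 36 36.  K' ⊕ opad = 08 39 3d 0d 3d 5c 5c.
Inner input = (K'⊕ipad) ∥ m = 62 53 57 67 57 36 36 ∥ 2f 66 51.
Inner hash: sum = 98+83+87+103+87+54+54+47+102+81 = 796 → 03 1c.
Outer input = (K'⊕opad) ∥ inner = 08 39 3d 0d 3d 5c 5c ∥ 03 1c.
Outer hash (tag): sum = 8+57+61+13+61+92+92+3+28 = 415 → 01 9f.

019f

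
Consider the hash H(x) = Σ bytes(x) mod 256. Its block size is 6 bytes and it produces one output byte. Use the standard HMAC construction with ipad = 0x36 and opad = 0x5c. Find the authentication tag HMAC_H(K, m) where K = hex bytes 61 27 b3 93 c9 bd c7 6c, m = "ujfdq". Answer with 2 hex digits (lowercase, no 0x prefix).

80

Key hex bytes 61 27 b3 93 c9 bd c7 6c is 8 bytes > B = 6, so hash it first: H(key) = 87, then zero-pad to 6 bytes: K' = 87 00 00 00 00 00.
K' ⊕ ipad = b1 36 36 36 36 36.  K' ⊕ opad = db 5c 5c 5c 5c 5c.
Inner input = (K'⊕ipad) ∥ m = b1 36 36 36 36 36 ∥ 75 6a 66 64 71.
Inner hash: sum = 177+54+54+54+54+54+117+106+102+100+113 = 985; mod 256 = 217 → d9.
Outer input = (K'⊕opad) ∥ inner = db 5c 5c 5c 5c 5c ∥ d9.
Outer hash (tag): sum = 219+92+92+92+92+92+217 = 896; mod 256 = 128 → 80.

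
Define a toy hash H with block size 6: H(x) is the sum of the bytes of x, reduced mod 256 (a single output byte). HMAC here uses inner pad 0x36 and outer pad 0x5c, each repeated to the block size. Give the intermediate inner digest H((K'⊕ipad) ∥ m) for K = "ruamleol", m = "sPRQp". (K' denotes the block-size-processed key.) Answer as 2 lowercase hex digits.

3b

Key "ruamleol" = 72 75 61 6d 6c 65 6f 6c is 8 bytes > B = 6, so hash it first: H(key) = 61, then zero-pad to 6 bytes: K' = 61 00 00 00 00 00.
K' ⊕ ipad = 57 36 36 36 36 36.
Inner input = 57 36 36 36 36 36 ∥ 73 50 52 51 70.
Inner hash: sum = 87+54+54+54+54+54+115+80+82+81+112 = 827; mod 256 = 59 → 3b.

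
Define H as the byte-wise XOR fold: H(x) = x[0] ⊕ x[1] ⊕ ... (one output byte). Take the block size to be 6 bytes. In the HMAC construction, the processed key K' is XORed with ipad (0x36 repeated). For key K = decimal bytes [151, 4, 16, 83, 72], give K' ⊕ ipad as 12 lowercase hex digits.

Key decimal bytes [151, 4, 16, 83, 72] = 97 04 10 53 48 is 5 bytes ≤ B = 6; zero-pad to 6 bytes: K' = 97 04 10 53 48 00.
XOR each byte with 0x36: 97⊕36=a1, 04⊕36=32, 10⊕36=26, 53⊕36=65, 48⊕36=7e, 00⊕36=36.

a13226657e36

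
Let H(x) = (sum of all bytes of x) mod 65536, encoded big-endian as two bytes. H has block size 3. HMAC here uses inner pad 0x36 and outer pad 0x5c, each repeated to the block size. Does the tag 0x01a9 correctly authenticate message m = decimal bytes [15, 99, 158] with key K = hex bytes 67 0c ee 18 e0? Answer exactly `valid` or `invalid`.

Key hex bytes 67 0c ee 18 e0 is 5 bytes > B = 3, so hash it first: H(key) = 02 59, then zero-pad to 3 bytes: K' = 02 59 00.
K' ⊕ ipad = 34 6f 36; K' ⊕ opad = 5e 05 5c.
Inner hash: sum = 52+111+54+15+99+158 = 489 → 01 e9.
Outer hash (recomputed tag): sum = 94+5+92+1+233 = 425 → 01 a9.
Recomputed tag = 01a9; claimed = 01a9 → match.

valid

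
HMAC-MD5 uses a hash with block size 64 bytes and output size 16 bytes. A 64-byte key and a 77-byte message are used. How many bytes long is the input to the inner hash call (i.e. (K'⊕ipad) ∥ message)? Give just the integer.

141

Key is 64 ≤ 64 bytes, zero-padded: |K'| = 64.
Inner input = (K'⊕ipad) ∥ m → 64 + 77 = 141 bytes.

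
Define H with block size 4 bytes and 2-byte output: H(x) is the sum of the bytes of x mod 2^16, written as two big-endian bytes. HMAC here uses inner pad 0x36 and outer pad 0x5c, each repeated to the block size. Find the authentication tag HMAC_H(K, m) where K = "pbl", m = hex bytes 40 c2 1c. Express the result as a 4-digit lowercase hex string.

0140

Key "pbl" = 70 62 6c is 3 bytes ≤ B = 4; zero-pad to 4 bytes: K' = 70 62 6c 00.
K' ⊕ ipad = 46 54 5a 36.  K' ⊕ opad = 2c 3e 30 5c.
Inner input = (K'⊕ipad) ∥ m = 46 54 5a 36 ∥ 40 c2 1c.
Inner hash: sum = 70+84+90+54+64+194+28 = 584 → 02 48.
Outer input = (K'⊕opad) ∥ inner = 2c 3e 30 5c ∥ 02 48.
Outer hash (tag): sum = 44+62+48+92+2+72 = 320 → 01 40.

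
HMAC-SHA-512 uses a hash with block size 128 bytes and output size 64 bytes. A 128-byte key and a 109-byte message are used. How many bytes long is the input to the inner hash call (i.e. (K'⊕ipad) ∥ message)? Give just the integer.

237

Key is 128 ≤ 128 bytes, zero-padded: |K'| = 128.
Inner input = (K'⊕ipad) ∥ m → 128 + 109 = 237 bytes.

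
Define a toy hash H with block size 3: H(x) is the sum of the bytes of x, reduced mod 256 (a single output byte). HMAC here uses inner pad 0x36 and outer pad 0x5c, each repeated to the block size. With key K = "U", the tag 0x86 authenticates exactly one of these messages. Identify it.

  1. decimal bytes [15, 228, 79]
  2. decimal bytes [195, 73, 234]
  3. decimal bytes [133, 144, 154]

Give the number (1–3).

Key "U" = 55 is 1 byte ≤ B = 3; zero-pad to 3 bytes: K' = 55 00 00.
K' ⊕ ipad = 63 36 36; K' ⊕ opad = 09 5c 5c.
m1: inner = H(63 36 36 0f e4 4f) = 11; tag = H(09 5c 5c 11) = d2
m2: inner = H(63 36 36 c3 49 ea) = c5; tag = H(09 5c 5c c5) = 86 ← matches
m3: inner = H(63 36 36 85 90 9a) = 7e; tag = H(09 5c 5c 7e) = 3f

2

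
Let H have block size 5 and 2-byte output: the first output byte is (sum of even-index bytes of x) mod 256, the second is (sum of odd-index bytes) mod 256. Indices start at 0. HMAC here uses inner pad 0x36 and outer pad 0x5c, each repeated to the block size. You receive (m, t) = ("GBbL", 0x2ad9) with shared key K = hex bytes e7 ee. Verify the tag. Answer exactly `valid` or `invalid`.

Key hex bytes e7 ee is 2 bytes ≤ B = 5; zero-pad to 5 bytes: K' = e7 ee 00 00 00.
K' ⊕ ipad = d1 d8 36 36 36; K' ⊕ opad = bb b2 5c 5c 5c.
Inner hash: even-index sum = 459 mod 256 = 203; odd-index sum = 439 mod 256 = 183 → cb b7.
Outer hash (recomputed tag): even-index sum = 554 mod 256 = 42; odd-index sum = 473 mod 256 = 217 → 2a d9.
Recomputed tag = 2ad9; claimed = 2ad9 → match.

valid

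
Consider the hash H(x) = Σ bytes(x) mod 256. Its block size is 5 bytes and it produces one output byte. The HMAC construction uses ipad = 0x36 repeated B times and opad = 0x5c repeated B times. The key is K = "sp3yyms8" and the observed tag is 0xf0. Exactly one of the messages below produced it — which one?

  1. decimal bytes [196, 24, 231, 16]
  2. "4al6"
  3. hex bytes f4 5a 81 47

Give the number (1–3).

Key "sp3yyms8" = 73 70 33 79 79 6d 73 38 is 8 bytes > B = 5, so hash it first: H(key) = 20, then zero-pad to 5 bytes: K' = 20 00 00 00 00.
K' ⊕ ipad = 16 36 36 36 36; K' ⊕ opad = 7c 5c 5c 5c 5c.
m1: inner = H(16 36 36 36 36 c4 18 e7 10) = c1; tag = H(7c 5c 5c 5c 5c c1) = ad
m2: inner = H(16 36 36 36 36 34 61 6c 36) = 25; tag = H(7c 5c 5c 5c 5c 25) = 11
m3: inner = H(16 36 36 36 36 f4 5a 81 47) = 04; tag = H(7c 5c 5c 5c 5c 04) = f0 ← matches

3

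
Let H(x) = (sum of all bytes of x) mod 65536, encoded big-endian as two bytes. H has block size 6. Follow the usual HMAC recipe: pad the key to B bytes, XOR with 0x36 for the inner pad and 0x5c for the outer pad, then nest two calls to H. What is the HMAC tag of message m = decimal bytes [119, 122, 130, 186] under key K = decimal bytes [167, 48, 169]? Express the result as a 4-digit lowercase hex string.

Key decimal bytes [167, 48, 169] = a7 30 a9 is 3 bytes ≤ B = 6; zero-pad to 6 bytes: K' = a7 30 a9 00 00 00.
K' ⊕ ipad = 91 06 9f 36 36 36.  K' ⊕ opad = fb 6c f5 5c 5c 5c.
Inner input = (K'⊕ipad) ∥ m = 91 06 9f 36 36 36 ∥ 77 7a 82 ba.
Inner hash: sum = 145+6+159+54+54+54+119+122+130+186 = 1029 → 04 05.
Outer input = (K'⊕opad) ∥ inner = fb 6c f5 5c 5c 5c ∥ 04 05.
Outer hash (tag): sum = 251+108+245+92+92+92+4+5 = 889 → 03 79.

0379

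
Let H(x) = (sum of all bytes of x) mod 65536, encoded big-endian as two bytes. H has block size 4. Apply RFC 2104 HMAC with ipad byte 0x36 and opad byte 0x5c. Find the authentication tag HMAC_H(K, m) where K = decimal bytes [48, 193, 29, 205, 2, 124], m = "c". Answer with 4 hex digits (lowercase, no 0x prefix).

018e

Key decimal bytes [48, 193, 29, 205, 2, 124] = 30 c1 1d cd 02 7c is 6 bytes > B = 4, so hash it first: H(key) = 02 59, then zero-pad to 4 bytes: K' = 02 59 00 00.
K' ⊕ ipad = 34 6f 36 36.  K' ⊕ opad = 5e 05 5c 5c.
Inner input = (K'⊕ipad) ∥ m = 34 6f 36 36 ∥ 63.
Inner hash: sum = 52+111+54+54+99 = 370 → 01 72.
Outer input = (K'⊕opad) ∥ inner = 5e 05 5c 5c ∥ 01 72.
Outer hash (tag): sum = 94+5+92+92+1+114 = 398 → 01 8e.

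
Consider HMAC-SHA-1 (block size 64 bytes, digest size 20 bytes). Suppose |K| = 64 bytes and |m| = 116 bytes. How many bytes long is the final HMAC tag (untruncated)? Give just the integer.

20

The tag is one SHA-1 digest: 20 bytes.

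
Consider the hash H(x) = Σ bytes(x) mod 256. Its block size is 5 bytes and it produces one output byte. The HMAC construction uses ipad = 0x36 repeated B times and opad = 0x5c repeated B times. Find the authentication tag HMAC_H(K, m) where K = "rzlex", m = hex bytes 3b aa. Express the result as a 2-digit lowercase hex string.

Key "rzlex" = 72 7a 6c 65 78 is exactly B = 5 bytes: K' = 72 7a 6c 65 78.
K' ⊕ ipad = 44 4c 5a 53 4e.  K' ⊕ opad = 2e 26 30 39 24.
Inner input = (K'⊕ipad) ∥ m = 44 4c 5a 53 4e ∥ 3b aa.
Inner hash: sum = 68+76+90+83+78+59+170 = 624; mod 256 = 112 → 70.
Outer input = (K'⊕opad) ∥ inner = 2e 26 30 39 24 ∥ 70.
Outer hash (tag): sum = 46+38+48+57+36+112 = 337; mod 256 = 81 → 51.

51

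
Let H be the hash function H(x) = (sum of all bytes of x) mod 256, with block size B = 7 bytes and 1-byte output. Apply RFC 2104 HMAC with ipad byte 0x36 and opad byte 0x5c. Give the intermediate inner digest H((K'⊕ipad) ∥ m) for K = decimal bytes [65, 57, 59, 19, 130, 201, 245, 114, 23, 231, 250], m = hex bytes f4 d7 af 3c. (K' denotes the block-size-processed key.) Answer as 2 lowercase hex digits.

Key decimal bytes [65, 57, 59, 19, 130, 201, 245, 114, 23, 231, 250] = 41 39 3b 13 82 c9 f5 72 17 e7 fa is 11 bytes > B = 7, so hash it first: H(key) = 72, then zero-pad to 7 bytes: K' = 72 00 00 00 00 00 00.
K' ⊕ ipad = 44 36 36 36 36 36 36.
Inner input = 44 36 36 36 36 36 36 ∥ f4 d7 af 3c.
Inner hash: sum = 68+54+54+54+54+54+54+244+215+175+60 = 1086; mod 256 = 62 → 3e.

3e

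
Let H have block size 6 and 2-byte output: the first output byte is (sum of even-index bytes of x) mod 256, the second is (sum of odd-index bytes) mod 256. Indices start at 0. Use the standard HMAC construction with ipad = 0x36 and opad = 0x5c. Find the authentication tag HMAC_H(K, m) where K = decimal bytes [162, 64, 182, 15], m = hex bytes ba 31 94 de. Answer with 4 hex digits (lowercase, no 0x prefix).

dcbf

Key decimal bytes [162, 64, 182, 15] = a2 40 b6 0f is 4 bytes ≤ B = 6; zero-pad to 6 bytes: K' = a2 40 b6 0f 00 00.
K' ⊕ ipad = 94 76 80 39 36 36.  K' ⊕ opad = fe 1c ea 53 5c 5c.
Inner input = (K'⊕ipad) ∥ m = 94 76 80 39 36 36 ∥ ba 31 94 de.
Inner hash: even-index sum = 664 mod 256 = 152; odd-index sum = 500 mod 256 = 244 → 98 f4.
Outer input = (K'⊕opad) ∥ inner = fe 1c ea 53 5c 5c ∥ 98 f4.
Outer hash (tag): even-index sum = 732 mod 256 = 220; odd-index sum = 447 mod 256 = 191 → dc bf.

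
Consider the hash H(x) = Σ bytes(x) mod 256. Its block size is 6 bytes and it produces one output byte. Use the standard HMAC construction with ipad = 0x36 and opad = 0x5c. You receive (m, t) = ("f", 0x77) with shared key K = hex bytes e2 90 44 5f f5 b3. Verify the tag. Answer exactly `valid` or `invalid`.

invalid

Key hex bytes e2 90 44 5f f5 b3 is exactly B = 6 bytes: K' = e2 90 44 5f f5 b3.
K' ⊕ ipad = d4 a6 72 69 c3 85; K' ⊕ opad = be cc 18 03 a9 ef.
Inner hash: sum = 212+166+114+105+195+133+102 = 1027; mod 256 = 3 → 03.
Outer hash (recomputed tag): sum = 190+204+24+3+169+239+3 = 832; mod 256 = 64 → 40.
Recomputed tag = 40; claimed = 77 → mismatch.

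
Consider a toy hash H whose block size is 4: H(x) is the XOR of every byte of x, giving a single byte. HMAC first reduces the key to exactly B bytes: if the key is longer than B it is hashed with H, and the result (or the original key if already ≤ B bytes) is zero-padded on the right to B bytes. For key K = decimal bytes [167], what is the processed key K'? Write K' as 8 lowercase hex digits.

Key decimal bytes [167] = a7 is 1 byte ≤ B = 4; zero-pad to 4 bytes: K' = a7 00 00 00.

a7000000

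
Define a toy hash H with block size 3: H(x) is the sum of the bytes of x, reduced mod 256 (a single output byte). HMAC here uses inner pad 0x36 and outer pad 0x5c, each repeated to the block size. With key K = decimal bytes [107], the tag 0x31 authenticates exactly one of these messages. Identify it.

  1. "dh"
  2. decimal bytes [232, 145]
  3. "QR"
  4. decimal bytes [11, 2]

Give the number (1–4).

2

Key decimal bytes [107] = 6b is 1 byte ≤ B = 3; zero-pad to 3 bytes: K' = 6b 00 00.
K' ⊕ ipad = 5d 36 36; K' ⊕ opad = 37 5c 5c.
m1: inner = H(5d 36 36 64 68) = 95; tag = H(37 5c 5c 95) = 84
m2: inner = H(5d 36 36 e8 91) = 42; tag = H(37 5c 5c 42) = 31 ← matches
m3: inner = H(5d 36 36 51 52) = 6c; tag = H(37 5c 5c 6c) = 5b
m4: inner = H(5d 36 36 0b 02) = d6; tag = H(37 5c 5c d6) = c5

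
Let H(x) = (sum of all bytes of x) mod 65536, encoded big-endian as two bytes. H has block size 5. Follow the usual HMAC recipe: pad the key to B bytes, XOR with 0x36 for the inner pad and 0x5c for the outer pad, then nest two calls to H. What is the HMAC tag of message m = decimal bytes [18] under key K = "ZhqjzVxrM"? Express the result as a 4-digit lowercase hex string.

02e7

Key "ZhqjzVxrM" = 5a 68 71 6a 7a 56 78 72 4d is 9 bytes > B = 5, so hash it first: H(key) = 03 a4, then zero-pad to 5 bytes: K' = 03 a4 00 00 00.
K' ⊕ ipad = 35 92 36 36 36.  K' ⊕ opad = 5f f8 5c 5c 5c.
Inner input = (K'⊕ipad) ∥ m = 35 92 36 36 36 ∥ 12.
Inner hash: sum = 53+146+54+54+54+18 = 379 → 01 7b.
Outer input = (K'⊕opad) ∥ inner = 5f f8 5c 5c 5c ∥ 01 7b.
Outer hash (tag): sum = 95+248+92+92+92+1+123 = 743 → 02 e7.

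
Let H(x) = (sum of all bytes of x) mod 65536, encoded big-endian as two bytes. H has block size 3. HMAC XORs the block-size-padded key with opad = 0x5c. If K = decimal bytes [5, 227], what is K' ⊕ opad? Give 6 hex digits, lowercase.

Key decimal bytes [5, 227] = 05 e3 is 2 bytes ≤ B = 3; zero-pad to 3 bytes: K' = 05 e3 00.
XOR each byte with 0x5c: 05⊕5c=59, e3⊕5c=bf, 00⊕5c=5c.

59bf5c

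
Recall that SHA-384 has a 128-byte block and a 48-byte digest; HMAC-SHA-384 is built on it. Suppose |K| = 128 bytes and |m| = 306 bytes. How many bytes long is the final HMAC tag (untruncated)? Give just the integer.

The tag is one SHA-384 digest: 48 bytes.

48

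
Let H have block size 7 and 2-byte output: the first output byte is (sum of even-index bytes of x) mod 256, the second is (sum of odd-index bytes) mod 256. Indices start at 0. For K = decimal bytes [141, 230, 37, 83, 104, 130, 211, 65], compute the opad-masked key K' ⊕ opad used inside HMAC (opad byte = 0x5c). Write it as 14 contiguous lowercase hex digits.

b1a05c5c5c5c5c

Key decimal bytes [141, 230, 37, 83, 104, 130, 211, 65] = 8d e6 25 53 68 82 d3 41 is 8 bytes > B = 7, so hash it first: H(key) = ed fc, then zero-pad to 7 bytes: K' = ed fc 00 00 00 00 00.
XOR each byte with 0x5c: ed⊕5c=b1, fc⊕5c=a0, 00⊕5c=5c, 00⊕5c=5c, 00⊕5c=5c, 00⊕5c=5c, 00⊕5c=5c.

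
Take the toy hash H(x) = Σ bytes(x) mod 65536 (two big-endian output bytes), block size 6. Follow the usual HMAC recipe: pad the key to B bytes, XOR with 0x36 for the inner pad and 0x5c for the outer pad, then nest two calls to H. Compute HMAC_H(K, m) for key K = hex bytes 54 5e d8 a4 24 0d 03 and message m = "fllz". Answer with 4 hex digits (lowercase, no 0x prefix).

0227

Key hex bytes 54 5e d8 a4 24 0d 03 is 7 bytes > B = 6, so hash it first: H(key) = 02 62, then zero-pad to 6 bytes: K' = 02 62 00 00 00 00.
K' ⊕ ipad = 34 54 36 36 36 36.  K' ⊕ opad = 5e 3e 5c 5c 5c 5c.
Inner input = (K'⊕ipad) ∥ m = 34 54 36 36 36 36 ∥ 66 6c 6c 7a.
Inner hash: sum = 52+84+54+54+54+54+102+108+108+122 = 792 → 03 18.
Outer input = (K'⊕opad) ∥ inner = 5e 3e 5c 5c 5c 5c ∥ 03 18.
Outer hash (tag): sum = 94+62+92+92+92+92+3+24 = 551 → 02 27.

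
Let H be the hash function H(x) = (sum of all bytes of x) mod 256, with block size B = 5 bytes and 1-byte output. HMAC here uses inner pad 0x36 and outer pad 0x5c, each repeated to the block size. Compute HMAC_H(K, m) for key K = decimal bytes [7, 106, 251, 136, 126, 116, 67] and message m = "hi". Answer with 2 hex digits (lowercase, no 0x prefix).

Key decimal bytes [7, 106, 251, 136, 126, 116, 67] = 07 6a fb 88 7e 74 43 is 7 bytes > B = 5, so hash it first: H(key) = 29, then zero-pad to 5 bytes: K' = 29 00 00 00 00.
K' ⊕ ipad = 1f 36 36 36 36.  K' ⊕ opad = 75 5c 5c 5c 5c.
Inner input = (K'⊕ipad) ∥ m = 1f 36 36 36 36 ∥ 68 69.
Inner hash: sum = 31+54+54+54+54+104+105 = 456; mod 256 = 200 → c8.
Outer input = (K'⊕opad) ∥ inner = 75 5c 5c 5c 5c ∥ c8.
Outer hash (tag): sum = 117+92+92+92+92+200 = 685; mod 256 = 173 → ad.

ad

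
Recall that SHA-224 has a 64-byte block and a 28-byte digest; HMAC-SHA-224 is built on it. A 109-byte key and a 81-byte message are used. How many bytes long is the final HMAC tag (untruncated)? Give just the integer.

28

The tag is one SHA-224 digest: 28 bytes.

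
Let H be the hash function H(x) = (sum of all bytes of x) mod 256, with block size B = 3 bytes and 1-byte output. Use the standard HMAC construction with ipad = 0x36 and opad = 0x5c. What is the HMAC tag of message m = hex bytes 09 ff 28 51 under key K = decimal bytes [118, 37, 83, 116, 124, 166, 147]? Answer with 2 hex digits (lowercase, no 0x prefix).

Key decimal bytes [118, 37, 83, 116, 124, 166, 147] = 76 25 53 74 7c a6 93 is 7 bytes > B = 3, so hash it first: H(key) = 17, then zero-pad to 3 bytes: K' = 17 00 00.
K' ⊕ ipad = 21 36 36.  K' ⊕ opad = 4b 5c 5c.
Inner input = (K'⊕ipad) ∥ m = 21 36 36 ∥ 09 ff 28 51.
Inner hash: sum = 33+54+54+9+255+40+81 = 526; mod 256 = 14 → 0e.
Outer input = (K'⊕opad) ∥ inner = 4b 5c 5c ∥ 0e.
Outer hash (tag): sum = 75+92+92+14 = 273; mod 256 = 17 → 11.

11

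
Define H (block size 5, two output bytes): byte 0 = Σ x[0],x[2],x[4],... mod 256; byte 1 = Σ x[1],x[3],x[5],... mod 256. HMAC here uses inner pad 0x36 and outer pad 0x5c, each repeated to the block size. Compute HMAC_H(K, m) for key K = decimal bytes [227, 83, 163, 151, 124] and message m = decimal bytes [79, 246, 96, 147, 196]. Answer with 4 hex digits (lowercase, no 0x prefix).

5717

Key decimal bytes [227, 83, 163, 151, 124] = e3 53 a3 97 7c is exactly B = 5 bytes: K' = e3 53 a3 97 7c.
K' ⊕ ipad = d5 65 95 a1 4a.  K' ⊕ opad = bf 0f ff cb 20.
Inner input = (K'⊕ipad) ∥ m = d5 65 95 a1 4a ∥ 4f f6 60 93 c4.
Inner hash: even-index sum = 829 mod 256 = 61; odd-index sum = 633 mod 256 = 121 → 3d 79.
Outer input = (K'⊕opad) ∥ inner = bf 0f ff cb 20 ∥ 3d 79.
Outer hash (tag): even-index sum = 599 mod 256 = 87; odd-index sum = 279 mod 256 = 23 → 57 17.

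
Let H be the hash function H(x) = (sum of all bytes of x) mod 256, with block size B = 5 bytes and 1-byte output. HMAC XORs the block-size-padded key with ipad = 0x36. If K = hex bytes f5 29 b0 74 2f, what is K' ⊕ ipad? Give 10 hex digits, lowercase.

c31f864219

Key hex bytes f5 29 b0 74 2f is exactly B = 5 bytes: K' = f5 29 b0 74 2f.
XOR each byte with 0x36: f5⊕36=c3, 29⊕36=1f, b0⊕36=86, 74⊕36=42, 2f⊕36=19.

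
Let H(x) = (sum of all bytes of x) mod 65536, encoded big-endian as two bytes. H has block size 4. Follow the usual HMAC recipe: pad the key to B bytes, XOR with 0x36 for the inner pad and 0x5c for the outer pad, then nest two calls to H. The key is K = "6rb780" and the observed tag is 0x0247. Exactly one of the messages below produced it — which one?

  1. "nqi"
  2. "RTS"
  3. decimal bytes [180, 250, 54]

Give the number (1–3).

2

Key "6rb780" = 36 72 62 37 38 30 is 6 bytes > B = 4, so hash it first: H(key) = 01 a9, then zero-pad to 4 bytes: K' = 01 a9 00 00.
K' ⊕ ipad = 37 9f 36 36; K' ⊕ opad = 5d f5 5c 5c.
m1: inner = H(37 9f 36 36 6e 71 69) = 02 8a; tag = H(5d f5 5c 5c 02 8a) = 0296
m2: inner = H(37 9f 36 36 52 54 53) = 02 3b; tag = H(5d f5 5c 5c 02 3b) = 0247 ← matches
m3: inner = H(37 9f 36 36 b4 fa 36) = 03 26; tag = H(5d f5 5c 5c 03 26) = 0233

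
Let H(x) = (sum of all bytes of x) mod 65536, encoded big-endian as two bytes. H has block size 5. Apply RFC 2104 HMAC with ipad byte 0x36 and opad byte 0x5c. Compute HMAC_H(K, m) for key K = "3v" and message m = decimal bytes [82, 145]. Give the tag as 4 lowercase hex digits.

Key "3v" = 33 76 is 2 bytes ≤ B = 5; zero-pad to 5 bytes: K' = 33 76 00 00 00.
K' ⊕ ipad = 05 40 36 36 36.  K' ⊕ opad = 6f 2a 5c 5c 5c.
Inner input = (K'⊕ipad) ∥ m = 05 40 36 36 36 ∥ 52 91.
Inner hash: sum = 5+64+54+54+54+82+145 = 458 → 01 ca.
Outer input = (K'⊕opad) ∥ inner = 6f 2a 5c 5c 5c ∥ 01 ca.
Outer hash (tag): sum = 111+42+92+92+92+1+202 = 632 → 02 78.

0278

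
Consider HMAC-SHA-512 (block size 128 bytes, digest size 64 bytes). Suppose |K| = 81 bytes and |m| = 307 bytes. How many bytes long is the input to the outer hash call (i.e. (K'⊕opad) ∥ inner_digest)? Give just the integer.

192

Key is 81 ≤ 128 bytes, zero-padded: |K'| = 128.
Outer input = (K'⊕opad) ∥ H(inner) → 128 + 64 = 192 bytes.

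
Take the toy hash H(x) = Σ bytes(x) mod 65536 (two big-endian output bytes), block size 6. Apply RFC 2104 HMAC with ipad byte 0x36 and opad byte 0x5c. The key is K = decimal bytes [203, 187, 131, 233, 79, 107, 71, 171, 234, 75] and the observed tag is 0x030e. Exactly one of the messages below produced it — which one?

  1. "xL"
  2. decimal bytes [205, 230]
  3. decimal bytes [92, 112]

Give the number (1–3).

Key decimal bytes [203, 187, 131, 233, 79, 107, 71, 171, 234, 75] = cb bb 83 e9 4f 6b 47 ab ea 4b is 10 bytes > B = 6, so hash it first: H(key) = 05 d3, then zero-pad to 6 bytes: K' = 05 d3 00 00 00 00.
K' ⊕ ipad = 33 e5 36 36 36 36; K' ⊕ opad = 59 8f 5c 5c 5c 5c.
m1: inner = H(33 e5 36 36 36 36 78 4c) = 02 b4; tag = H(59 8f 5c 5c 5c 5c 02 b4) = 030e ← matches
m2: inner = H(33 e5 36 36 36 36 cd e6) = 03 a3; tag = H(59 8f 5c 5c 5c 5c 03 a3) = 02fe
m3: inner = H(33 e5 36 36 36 36 5c 70) = 02 bc; tag = H(59 8f 5c 5c 5c 5c 02 bc) = 0316

1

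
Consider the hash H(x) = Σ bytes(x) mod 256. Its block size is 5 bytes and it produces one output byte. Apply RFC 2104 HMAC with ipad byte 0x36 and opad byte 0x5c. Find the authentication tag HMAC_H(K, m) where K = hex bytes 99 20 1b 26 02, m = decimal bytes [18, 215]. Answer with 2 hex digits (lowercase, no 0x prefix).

7f

Key hex bytes 99 20 1b 26 02 is exactly B = 5 bytes: K' = 99 20 1b 26 02.
K' ⊕ ipad = af 16 2d 10 34.  K' ⊕ opad = c5 7c 47 7a 5e.
Inner input = (K'⊕ipad) ∥ m = af 16 2d 10 34 ∥ 12 d7.
Inner hash: sum = 175+22+45+16+52+18+215 = 543; mod 256 = 31 → 1f.
Outer input = (K'⊕opad) ∥ inner = c5 7c 47 7a 5e ∥ 1f.
Outer hash (tag): sum = 197+124+71+122+94+31 = 639; mod 256 = 127 → 7f.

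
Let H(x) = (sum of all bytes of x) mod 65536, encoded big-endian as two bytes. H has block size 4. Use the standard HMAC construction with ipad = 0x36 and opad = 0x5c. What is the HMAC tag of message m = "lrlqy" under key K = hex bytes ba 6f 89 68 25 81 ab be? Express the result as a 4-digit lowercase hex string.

0278

Key hex bytes ba 6f 89 68 25 81 ab be is 8 bytes > B = 4, so hash it first: H(key) = 04 29, then zero-pad to 4 bytes: K' = 04 29 00 00.
K' ⊕ ipad = 32 1f 36 36.  K' ⊕ opad = 58 75 5c 5c.
Inner input = (K'⊕ipad) ∥ m = 32 1f 36 36 ∥ 6c 72 6c 71 79.
Inner hash: sum = 50+31+54+54+108+114+108+113+121 = 753 → 02 f1.
Outer input = (K'⊕opad) ∥ inner = 58 75 5c 5c ∥ 02 f1.
Outer hash (tag): sum = 88+117+92+92+2+241 = 632 → 02 78.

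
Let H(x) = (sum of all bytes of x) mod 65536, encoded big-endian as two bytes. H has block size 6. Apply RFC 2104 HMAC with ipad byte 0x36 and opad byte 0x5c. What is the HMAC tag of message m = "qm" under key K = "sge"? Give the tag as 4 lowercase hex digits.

0222

Key "sge" = 73 67 65 is 3 bytes ≤ B = 6; zero-pad to 6 bytes: K' = 73 67 65 00 00 00.
K' ⊕ ipad = 45 51 53 36 36 36.  K' ⊕ opad = 2f 3b 39 5c 5c 5c.
Inner input = (K'⊕ipad) ∥ m = 45 51 53 36 36 36 ∥ 71 6d.
Inner hash: sum = 69+81+83+54+54+54+113+109 = 617 → 02 69.
Outer input = (K'⊕opad) ∥ inner = 2f 3b 39 5c 5c 5c ∥ 02 69.
Outer hash (tag): sum = 47+59+57+92+92+92+2+105 = 546 → 02 22.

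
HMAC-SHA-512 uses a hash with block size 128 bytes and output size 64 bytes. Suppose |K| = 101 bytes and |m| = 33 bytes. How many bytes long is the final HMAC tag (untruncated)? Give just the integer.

64

The tag is one SHA-512 digest: 64 bytes.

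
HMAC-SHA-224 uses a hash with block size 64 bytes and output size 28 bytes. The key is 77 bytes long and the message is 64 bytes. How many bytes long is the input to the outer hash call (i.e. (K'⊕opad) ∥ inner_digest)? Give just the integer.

Key is 77 > 64 bytes, so it is hashed to 28 bytes then zero-padded to 64: |K'| = 64.
Outer input = (K'⊕opad) ∥ H(inner) → 64 + 28 = 92 bytes.

92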